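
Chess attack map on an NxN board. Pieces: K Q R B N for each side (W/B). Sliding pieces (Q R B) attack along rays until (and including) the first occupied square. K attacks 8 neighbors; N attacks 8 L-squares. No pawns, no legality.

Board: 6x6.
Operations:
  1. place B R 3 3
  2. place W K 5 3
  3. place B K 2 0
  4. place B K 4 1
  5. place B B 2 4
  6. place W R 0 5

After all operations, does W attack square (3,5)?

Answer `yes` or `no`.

Op 1: place BR@(3,3)
Op 2: place WK@(5,3)
Op 3: place BK@(2,0)
Op 4: place BK@(4,1)
Op 5: place BB@(2,4)
Op 6: place WR@(0,5)
Per-piece attacks for W:
  WR@(0,5): attacks (0,4) (0,3) (0,2) (0,1) (0,0) (1,5) (2,5) (3,5) (4,5) (5,5)
  WK@(5,3): attacks (5,4) (5,2) (4,3) (4,4) (4,2)
W attacks (3,5): yes

Answer: yes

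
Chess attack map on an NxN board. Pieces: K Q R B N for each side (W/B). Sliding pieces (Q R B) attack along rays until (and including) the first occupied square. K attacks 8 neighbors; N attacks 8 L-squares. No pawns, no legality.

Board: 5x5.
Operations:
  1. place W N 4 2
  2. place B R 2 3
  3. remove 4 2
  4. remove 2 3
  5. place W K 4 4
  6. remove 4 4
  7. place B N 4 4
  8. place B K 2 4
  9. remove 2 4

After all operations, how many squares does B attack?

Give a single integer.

Answer: 2

Derivation:
Op 1: place WN@(4,2)
Op 2: place BR@(2,3)
Op 3: remove (4,2)
Op 4: remove (2,3)
Op 5: place WK@(4,4)
Op 6: remove (4,4)
Op 7: place BN@(4,4)
Op 8: place BK@(2,4)
Op 9: remove (2,4)
Per-piece attacks for B:
  BN@(4,4): attacks (3,2) (2,3)
Union (2 distinct): (2,3) (3,2)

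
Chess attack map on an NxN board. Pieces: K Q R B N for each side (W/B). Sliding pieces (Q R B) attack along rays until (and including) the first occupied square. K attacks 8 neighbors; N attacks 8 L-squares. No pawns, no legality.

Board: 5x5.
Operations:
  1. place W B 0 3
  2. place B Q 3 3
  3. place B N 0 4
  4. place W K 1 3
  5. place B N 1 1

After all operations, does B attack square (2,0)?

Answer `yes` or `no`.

Answer: no

Derivation:
Op 1: place WB@(0,3)
Op 2: place BQ@(3,3)
Op 3: place BN@(0,4)
Op 4: place WK@(1,3)
Op 5: place BN@(1,1)
Per-piece attacks for B:
  BN@(0,4): attacks (1,2) (2,3)
  BN@(1,1): attacks (2,3) (3,2) (0,3) (3,0)
  BQ@(3,3): attacks (3,4) (3,2) (3,1) (3,0) (4,3) (2,3) (1,3) (4,4) (4,2) (2,4) (2,2) (1,1) [ray(-1,0) blocked at (1,3); ray(-1,-1) blocked at (1,1)]
B attacks (2,0): no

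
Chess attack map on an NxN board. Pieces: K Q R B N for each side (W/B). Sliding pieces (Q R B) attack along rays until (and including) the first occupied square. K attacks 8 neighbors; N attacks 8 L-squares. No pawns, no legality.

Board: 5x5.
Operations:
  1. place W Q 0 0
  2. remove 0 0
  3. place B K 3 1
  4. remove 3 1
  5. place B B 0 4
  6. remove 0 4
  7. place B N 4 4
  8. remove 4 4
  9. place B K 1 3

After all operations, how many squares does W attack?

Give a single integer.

Answer: 0

Derivation:
Op 1: place WQ@(0,0)
Op 2: remove (0,0)
Op 3: place BK@(3,1)
Op 4: remove (3,1)
Op 5: place BB@(0,4)
Op 6: remove (0,4)
Op 7: place BN@(4,4)
Op 8: remove (4,4)
Op 9: place BK@(1,3)
Per-piece attacks for W:
Union (0 distinct): (none)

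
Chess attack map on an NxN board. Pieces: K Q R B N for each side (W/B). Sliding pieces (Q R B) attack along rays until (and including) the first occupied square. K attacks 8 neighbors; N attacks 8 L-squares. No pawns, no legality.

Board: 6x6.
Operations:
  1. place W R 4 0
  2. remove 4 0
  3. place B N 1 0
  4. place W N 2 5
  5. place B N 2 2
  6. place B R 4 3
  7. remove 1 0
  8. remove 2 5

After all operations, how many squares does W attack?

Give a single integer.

Answer: 0

Derivation:
Op 1: place WR@(4,0)
Op 2: remove (4,0)
Op 3: place BN@(1,0)
Op 4: place WN@(2,5)
Op 5: place BN@(2,2)
Op 6: place BR@(4,3)
Op 7: remove (1,0)
Op 8: remove (2,5)
Per-piece attacks for W:
Union (0 distinct): (none)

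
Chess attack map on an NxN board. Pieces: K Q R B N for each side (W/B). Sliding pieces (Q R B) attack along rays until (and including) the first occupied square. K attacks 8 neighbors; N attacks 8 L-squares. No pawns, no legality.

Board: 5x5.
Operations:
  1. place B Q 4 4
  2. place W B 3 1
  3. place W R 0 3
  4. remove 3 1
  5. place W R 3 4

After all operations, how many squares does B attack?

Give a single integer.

Op 1: place BQ@(4,4)
Op 2: place WB@(3,1)
Op 3: place WR@(0,3)
Op 4: remove (3,1)
Op 5: place WR@(3,4)
Per-piece attacks for B:
  BQ@(4,4): attacks (4,3) (4,2) (4,1) (4,0) (3,4) (3,3) (2,2) (1,1) (0,0) [ray(-1,0) blocked at (3,4)]
Union (9 distinct): (0,0) (1,1) (2,2) (3,3) (3,4) (4,0) (4,1) (4,2) (4,3)

Answer: 9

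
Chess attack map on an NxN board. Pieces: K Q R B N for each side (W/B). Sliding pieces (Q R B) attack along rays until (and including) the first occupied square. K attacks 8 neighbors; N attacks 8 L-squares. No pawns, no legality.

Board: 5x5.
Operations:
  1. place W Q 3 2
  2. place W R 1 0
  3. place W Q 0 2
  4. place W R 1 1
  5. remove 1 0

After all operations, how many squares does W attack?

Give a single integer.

Answer: 22

Derivation:
Op 1: place WQ@(3,2)
Op 2: place WR@(1,0)
Op 3: place WQ@(0,2)
Op 4: place WR@(1,1)
Op 5: remove (1,0)
Per-piece attacks for W:
  WQ@(0,2): attacks (0,3) (0,4) (0,1) (0,0) (1,2) (2,2) (3,2) (1,3) (2,4) (1,1) [ray(1,0) blocked at (3,2); ray(1,-1) blocked at (1,1)]
  WR@(1,1): attacks (1,2) (1,3) (1,4) (1,0) (2,1) (3,1) (4,1) (0,1)
  WQ@(3,2): attacks (3,3) (3,4) (3,1) (3,0) (4,2) (2,2) (1,2) (0,2) (4,3) (4,1) (2,3) (1,4) (2,1) (1,0) [ray(-1,0) blocked at (0,2)]
Union (22 distinct): (0,0) (0,1) (0,2) (0,3) (0,4) (1,0) (1,1) (1,2) (1,3) (1,4) (2,1) (2,2) (2,3) (2,4) (3,0) (3,1) (3,2) (3,3) (3,4) (4,1) (4,2) (4,3)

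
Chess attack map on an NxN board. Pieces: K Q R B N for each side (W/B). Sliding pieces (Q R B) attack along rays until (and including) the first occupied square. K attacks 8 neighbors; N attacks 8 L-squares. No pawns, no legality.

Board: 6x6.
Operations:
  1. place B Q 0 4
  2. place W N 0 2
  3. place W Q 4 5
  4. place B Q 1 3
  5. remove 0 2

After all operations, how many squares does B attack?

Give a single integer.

Op 1: place BQ@(0,4)
Op 2: place WN@(0,2)
Op 3: place WQ@(4,5)
Op 4: place BQ@(1,3)
Op 5: remove (0,2)
Per-piece attacks for B:
  BQ@(0,4): attacks (0,5) (0,3) (0,2) (0,1) (0,0) (1,4) (2,4) (3,4) (4,4) (5,4) (1,5) (1,3) [ray(1,-1) blocked at (1,3)]
  BQ@(1,3): attacks (1,4) (1,5) (1,2) (1,1) (1,0) (2,3) (3,3) (4,3) (5,3) (0,3) (2,4) (3,5) (2,2) (3,1) (4,0) (0,4) (0,2) [ray(-1,1) blocked at (0,4)]
Union (24 distinct): (0,0) (0,1) (0,2) (0,3) (0,4) (0,5) (1,0) (1,1) (1,2) (1,3) (1,4) (1,5) (2,2) (2,3) (2,4) (3,1) (3,3) (3,4) (3,5) (4,0) (4,3) (4,4) (5,3) (5,4)

Answer: 24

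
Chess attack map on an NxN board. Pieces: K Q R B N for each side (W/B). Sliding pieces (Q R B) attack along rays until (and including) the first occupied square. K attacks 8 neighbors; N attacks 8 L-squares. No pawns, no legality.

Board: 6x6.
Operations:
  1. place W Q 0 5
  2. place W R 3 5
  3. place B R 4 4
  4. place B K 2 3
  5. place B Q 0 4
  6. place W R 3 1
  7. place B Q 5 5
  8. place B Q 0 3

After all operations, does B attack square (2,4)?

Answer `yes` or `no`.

Answer: yes

Derivation:
Op 1: place WQ@(0,5)
Op 2: place WR@(3,5)
Op 3: place BR@(4,4)
Op 4: place BK@(2,3)
Op 5: place BQ@(0,4)
Op 6: place WR@(3,1)
Op 7: place BQ@(5,5)
Op 8: place BQ@(0,3)
Per-piece attacks for B:
  BQ@(0,3): attacks (0,4) (0,2) (0,1) (0,0) (1,3) (2,3) (1,4) (2,5) (1,2) (2,1) (3,0) [ray(0,1) blocked at (0,4); ray(1,0) blocked at (2,3)]
  BQ@(0,4): attacks (0,5) (0,3) (1,4) (2,4) (3,4) (4,4) (1,5) (1,3) (2,2) (3,1) [ray(0,1) blocked at (0,5); ray(0,-1) blocked at (0,3); ray(1,0) blocked at (4,4); ray(1,-1) blocked at (3,1)]
  BK@(2,3): attacks (2,4) (2,2) (3,3) (1,3) (3,4) (3,2) (1,4) (1,2)
  BR@(4,4): attacks (4,5) (4,3) (4,2) (4,1) (4,0) (5,4) (3,4) (2,4) (1,4) (0,4) [ray(-1,0) blocked at (0,4)]
  BQ@(5,5): attacks (5,4) (5,3) (5,2) (5,1) (5,0) (4,5) (3,5) (4,4) [ray(-1,0) blocked at (3,5); ray(-1,-1) blocked at (4,4)]
B attacks (2,4): yes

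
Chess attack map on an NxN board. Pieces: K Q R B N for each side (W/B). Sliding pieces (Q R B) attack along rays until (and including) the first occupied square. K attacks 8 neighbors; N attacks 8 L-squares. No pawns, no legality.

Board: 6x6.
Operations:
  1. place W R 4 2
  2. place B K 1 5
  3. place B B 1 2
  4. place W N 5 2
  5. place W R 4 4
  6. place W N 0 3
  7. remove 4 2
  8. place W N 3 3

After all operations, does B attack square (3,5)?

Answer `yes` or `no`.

Op 1: place WR@(4,2)
Op 2: place BK@(1,5)
Op 3: place BB@(1,2)
Op 4: place WN@(5,2)
Op 5: place WR@(4,4)
Op 6: place WN@(0,3)
Op 7: remove (4,2)
Op 8: place WN@(3,3)
Per-piece attacks for B:
  BB@(1,2): attacks (2,3) (3,4) (4,5) (2,1) (3,0) (0,3) (0,1) [ray(-1,1) blocked at (0,3)]
  BK@(1,5): attacks (1,4) (2,5) (0,5) (2,4) (0,4)
B attacks (3,5): no

Answer: no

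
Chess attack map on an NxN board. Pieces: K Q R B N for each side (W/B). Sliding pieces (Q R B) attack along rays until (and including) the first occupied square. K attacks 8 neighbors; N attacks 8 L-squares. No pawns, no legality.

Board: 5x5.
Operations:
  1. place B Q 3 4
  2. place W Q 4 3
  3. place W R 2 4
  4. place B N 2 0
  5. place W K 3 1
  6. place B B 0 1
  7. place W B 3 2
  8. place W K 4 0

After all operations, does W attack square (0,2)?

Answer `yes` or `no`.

Answer: no

Derivation:
Op 1: place BQ@(3,4)
Op 2: place WQ@(4,3)
Op 3: place WR@(2,4)
Op 4: place BN@(2,0)
Op 5: place WK@(3,1)
Op 6: place BB@(0,1)
Op 7: place WB@(3,2)
Op 8: place WK@(4,0)
Per-piece attacks for W:
  WR@(2,4): attacks (2,3) (2,2) (2,1) (2,0) (3,4) (1,4) (0,4) [ray(0,-1) blocked at (2,0); ray(1,0) blocked at (3,4)]
  WK@(3,1): attacks (3,2) (3,0) (4,1) (2,1) (4,2) (4,0) (2,2) (2,0)
  WB@(3,2): attacks (4,3) (4,1) (2,3) (1,4) (2,1) (1,0) [ray(1,1) blocked at (4,3)]
  WK@(4,0): attacks (4,1) (3,0) (3,1)
  WQ@(4,3): attacks (4,4) (4,2) (4,1) (4,0) (3,3) (2,3) (1,3) (0,3) (3,4) (3,2) [ray(0,-1) blocked at (4,0); ray(-1,1) blocked at (3,4); ray(-1,-1) blocked at (3,2)]
W attacks (0,2): no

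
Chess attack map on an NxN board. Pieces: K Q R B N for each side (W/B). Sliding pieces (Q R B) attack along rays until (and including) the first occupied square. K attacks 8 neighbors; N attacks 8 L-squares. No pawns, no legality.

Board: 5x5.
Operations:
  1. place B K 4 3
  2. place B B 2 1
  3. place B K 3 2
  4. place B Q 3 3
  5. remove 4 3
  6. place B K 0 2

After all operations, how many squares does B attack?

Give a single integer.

Op 1: place BK@(4,3)
Op 2: place BB@(2,1)
Op 3: place BK@(3,2)
Op 4: place BQ@(3,3)
Op 5: remove (4,3)
Op 6: place BK@(0,2)
Per-piece attacks for B:
  BK@(0,2): attacks (0,3) (0,1) (1,2) (1,3) (1,1)
  BB@(2,1): attacks (3,2) (3,0) (1,2) (0,3) (1,0) [ray(1,1) blocked at (3,2)]
  BK@(3,2): attacks (3,3) (3,1) (4,2) (2,2) (4,3) (4,1) (2,3) (2,1)
  BQ@(3,3): attacks (3,4) (3,2) (4,3) (2,3) (1,3) (0,3) (4,4) (4,2) (2,4) (2,2) (1,1) (0,0) [ray(0,-1) blocked at (3,2)]
Union (20 distinct): (0,0) (0,1) (0,3) (1,0) (1,1) (1,2) (1,3) (2,1) (2,2) (2,3) (2,4) (3,0) (3,1) (3,2) (3,3) (3,4) (4,1) (4,2) (4,3) (4,4)

Answer: 20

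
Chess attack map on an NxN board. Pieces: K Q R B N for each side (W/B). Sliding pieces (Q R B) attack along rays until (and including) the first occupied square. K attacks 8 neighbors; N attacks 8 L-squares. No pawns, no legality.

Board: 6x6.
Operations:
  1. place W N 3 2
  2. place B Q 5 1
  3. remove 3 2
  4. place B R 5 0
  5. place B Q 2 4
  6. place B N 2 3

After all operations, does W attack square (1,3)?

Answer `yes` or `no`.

Answer: no

Derivation:
Op 1: place WN@(3,2)
Op 2: place BQ@(5,1)
Op 3: remove (3,2)
Op 4: place BR@(5,0)
Op 5: place BQ@(2,4)
Op 6: place BN@(2,3)
Per-piece attacks for W:
W attacks (1,3): no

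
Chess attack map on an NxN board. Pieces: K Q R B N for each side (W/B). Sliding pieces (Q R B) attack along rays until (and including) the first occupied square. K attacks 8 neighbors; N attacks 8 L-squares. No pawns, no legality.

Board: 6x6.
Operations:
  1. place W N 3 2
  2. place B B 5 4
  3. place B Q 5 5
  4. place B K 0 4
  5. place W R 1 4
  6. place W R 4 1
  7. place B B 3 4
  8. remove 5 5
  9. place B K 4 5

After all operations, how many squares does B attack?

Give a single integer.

Answer: 18

Derivation:
Op 1: place WN@(3,2)
Op 2: place BB@(5,4)
Op 3: place BQ@(5,5)
Op 4: place BK@(0,4)
Op 5: place WR@(1,4)
Op 6: place WR@(4,1)
Op 7: place BB@(3,4)
Op 8: remove (5,5)
Op 9: place BK@(4,5)
Per-piece attacks for B:
  BK@(0,4): attacks (0,5) (0,3) (1,4) (1,5) (1,3)
  BB@(3,4): attacks (4,5) (4,3) (5,2) (2,5) (2,3) (1,2) (0,1) [ray(1,1) blocked at (4,5)]
  BK@(4,5): attacks (4,4) (5,5) (3,5) (5,4) (3,4)
  BB@(5,4): attacks (4,5) (4,3) (3,2) [ray(-1,1) blocked at (4,5); ray(-1,-1) blocked at (3,2)]
Union (18 distinct): (0,1) (0,3) (0,5) (1,2) (1,3) (1,4) (1,5) (2,3) (2,5) (3,2) (3,4) (3,5) (4,3) (4,4) (4,5) (5,2) (5,4) (5,5)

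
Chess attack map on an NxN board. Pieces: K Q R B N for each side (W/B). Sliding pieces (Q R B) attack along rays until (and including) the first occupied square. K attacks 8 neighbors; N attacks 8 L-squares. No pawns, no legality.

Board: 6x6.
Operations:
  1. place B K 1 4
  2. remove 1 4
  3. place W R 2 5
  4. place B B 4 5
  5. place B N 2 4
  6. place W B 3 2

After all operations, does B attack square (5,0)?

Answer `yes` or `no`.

Answer: no

Derivation:
Op 1: place BK@(1,4)
Op 2: remove (1,4)
Op 3: place WR@(2,5)
Op 4: place BB@(4,5)
Op 5: place BN@(2,4)
Op 6: place WB@(3,2)
Per-piece attacks for B:
  BN@(2,4): attacks (4,5) (0,5) (3,2) (4,3) (1,2) (0,3)
  BB@(4,5): attacks (5,4) (3,4) (2,3) (1,2) (0,1)
B attacks (5,0): no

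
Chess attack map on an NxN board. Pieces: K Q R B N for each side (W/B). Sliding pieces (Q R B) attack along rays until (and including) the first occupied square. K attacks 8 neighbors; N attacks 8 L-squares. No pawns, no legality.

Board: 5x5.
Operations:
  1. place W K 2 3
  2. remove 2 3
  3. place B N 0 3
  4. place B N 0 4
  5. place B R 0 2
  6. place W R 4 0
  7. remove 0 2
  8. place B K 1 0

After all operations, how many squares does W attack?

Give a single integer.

Answer: 7

Derivation:
Op 1: place WK@(2,3)
Op 2: remove (2,3)
Op 3: place BN@(0,3)
Op 4: place BN@(0,4)
Op 5: place BR@(0,2)
Op 6: place WR@(4,0)
Op 7: remove (0,2)
Op 8: place BK@(1,0)
Per-piece attacks for W:
  WR@(4,0): attacks (4,1) (4,2) (4,3) (4,4) (3,0) (2,0) (1,0) [ray(-1,0) blocked at (1,0)]
Union (7 distinct): (1,0) (2,0) (3,0) (4,1) (4,2) (4,3) (4,4)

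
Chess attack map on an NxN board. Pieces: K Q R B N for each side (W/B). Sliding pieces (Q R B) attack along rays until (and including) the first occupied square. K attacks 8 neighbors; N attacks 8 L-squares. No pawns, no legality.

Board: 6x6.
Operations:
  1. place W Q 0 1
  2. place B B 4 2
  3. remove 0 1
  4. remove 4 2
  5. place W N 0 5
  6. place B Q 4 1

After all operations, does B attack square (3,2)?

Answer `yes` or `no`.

Op 1: place WQ@(0,1)
Op 2: place BB@(4,2)
Op 3: remove (0,1)
Op 4: remove (4,2)
Op 5: place WN@(0,5)
Op 6: place BQ@(4,1)
Per-piece attacks for B:
  BQ@(4,1): attacks (4,2) (4,3) (4,4) (4,5) (4,0) (5,1) (3,1) (2,1) (1,1) (0,1) (5,2) (5,0) (3,2) (2,3) (1,4) (0,5) (3,0) [ray(-1,1) blocked at (0,5)]
B attacks (3,2): yes

Answer: yes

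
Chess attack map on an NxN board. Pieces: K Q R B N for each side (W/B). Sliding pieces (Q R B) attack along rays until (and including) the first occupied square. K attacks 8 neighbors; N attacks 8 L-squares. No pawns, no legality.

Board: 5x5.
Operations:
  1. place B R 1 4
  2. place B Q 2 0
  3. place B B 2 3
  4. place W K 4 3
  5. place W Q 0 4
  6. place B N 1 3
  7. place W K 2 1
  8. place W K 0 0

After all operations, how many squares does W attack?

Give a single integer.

Op 1: place BR@(1,4)
Op 2: place BQ@(2,0)
Op 3: place BB@(2,3)
Op 4: place WK@(4,3)
Op 5: place WQ@(0,4)
Op 6: place BN@(1,3)
Op 7: place WK@(2,1)
Op 8: place WK@(0,0)
Per-piece attacks for W:
  WK@(0,0): attacks (0,1) (1,0) (1,1)
  WQ@(0,4): attacks (0,3) (0,2) (0,1) (0,0) (1,4) (1,3) [ray(0,-1) blocked at (0,0); ray(1,0) blocked at (1,4); ray(1,-1) blocked at (1,3)]
  WK@(2,1): attacks (2,2) (2,0) (3,1) (1,1) (3,2) (3,0) (1,2) (1,0)
  WK@(4,3): attacks (4,4) (4,2) (3,3) (3,4) (3,2)
Union (18 distinct): (0,0) (0,1) (0,2) (0,3) (1,0) (1,1) (1,2) (1,3) (1,4) (2,0) (2,2) (3,0) (3,1) (3,2) (3,3) (3,4) (4,2) (4,4)

Answer: 18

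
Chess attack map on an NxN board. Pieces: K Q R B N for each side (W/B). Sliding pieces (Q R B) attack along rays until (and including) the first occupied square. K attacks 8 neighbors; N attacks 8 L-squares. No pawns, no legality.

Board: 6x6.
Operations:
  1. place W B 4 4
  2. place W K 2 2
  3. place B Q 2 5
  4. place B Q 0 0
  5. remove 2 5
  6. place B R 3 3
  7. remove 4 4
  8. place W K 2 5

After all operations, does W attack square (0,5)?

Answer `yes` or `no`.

Op 1: place WB@(4,4)
Op 2: place WK@(2,2)
Op 3: place BQ@(2,5)
Op 4: place BQ@(0,0)
Op 5: remove (2,5)
Op 6: place BR@(3,3)
Op 7: remove (4,4)
Op 8: place WK@(2,5)
Per-piece attacks for W:
  WK@(2,2): attacks (2,3) (2,1) (3,2) (1,2) (3,3) (3,1) (1,3) (1,1)
  WK@(2,5): attacks (2,4) (3,5) (1,5) (3,4) (1,4)
W attacks (0,5): no

Answer: no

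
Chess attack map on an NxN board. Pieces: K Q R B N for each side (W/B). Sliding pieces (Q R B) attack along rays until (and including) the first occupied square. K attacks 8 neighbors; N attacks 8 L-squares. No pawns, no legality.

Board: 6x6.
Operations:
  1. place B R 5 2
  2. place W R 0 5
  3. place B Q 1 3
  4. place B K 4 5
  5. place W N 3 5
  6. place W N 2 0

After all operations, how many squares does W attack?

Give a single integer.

Answer: 15

Derivation:
Op 1: place BR@(5,2)
Op 2: place WR@(0,5)
Op 3: place BQ@(1,3)
Op 4: place BK@(4,5)
Op 5: place WN@(3,5)
Op 6: place WN@(2,0)
Per-piece attacks for W:
  WR@(0,5): attacks (0,4) (0,3) (0,2) (0,1) (0,0) (1,5) (2,5) (3,5) [ray(1,0) blocked at (3,5)]
  WN@(2,0): attacks (3,2) (4,1) (1,2) (0,1)
  WN@(3,5): attacks (4,3) (5,4) (2,3) (1,4)
Union (15 distinct): (0,0) (0,1) (0,2) (0,3) (0,4) (1,2) (1,4) (1,5) (2,3) (2,5) (3,2) (3,5) (4,1) (4,3) (5,4)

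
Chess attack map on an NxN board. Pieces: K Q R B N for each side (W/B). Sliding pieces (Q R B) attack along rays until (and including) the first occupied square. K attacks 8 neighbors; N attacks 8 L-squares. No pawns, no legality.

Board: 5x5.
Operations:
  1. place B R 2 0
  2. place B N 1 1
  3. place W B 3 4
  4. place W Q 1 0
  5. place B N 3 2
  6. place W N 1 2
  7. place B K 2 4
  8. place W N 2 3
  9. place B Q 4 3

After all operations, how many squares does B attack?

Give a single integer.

Op 1: place BR@(2,0)
Op 2: place BN@(1,1)
Op 3: place WB@(3,4)
Op 4: place WQ@(1,0)
Op 5: place BN@(3,2)
Op 6: place WN@(1,2)
Op 7: place BK@(2,4)
Op 8: place WN@(2,3)
Op 9: place BQ@(4,3)
Per-piece attacks for B:
  BN@(1,1): attacks (2,3) (3,2) (0,3) (3,0)
  BR@(2,0): attacks (2,1) (2,2) (2,3) (3,0) (4,0) (1,0) [ray(0,1) blocked at (2,3); ray(-1,0) blocked at (1,0)]
  BK@(2,4): attacks (2,3) (3,4) (1,4) (3,3) (1,3)
  BN@(3,2): attacks (4,4) (2,4) (1,3) (4,0) (2,0) (1,1)
  BQ@(4,3): attacks (4,4) (4,2) (4,1) (4,0) (3,3) (2,3) (3,4) (3,2) [ray(-1,0) blocked at (2,3); ray(-1,1) blocked at (3,4); ray(-1,-1) blocked at (3,2)]
Union (18 distinct): (0,3) (1,0) (1,1) (1,3) (1,4) (2,0) (2,1) (2,2) (2,3) (2,4) (3,0) (3,2) (3,3) (3,4) (4,0) (4,1) (4,2) (4,4)

Answer: 18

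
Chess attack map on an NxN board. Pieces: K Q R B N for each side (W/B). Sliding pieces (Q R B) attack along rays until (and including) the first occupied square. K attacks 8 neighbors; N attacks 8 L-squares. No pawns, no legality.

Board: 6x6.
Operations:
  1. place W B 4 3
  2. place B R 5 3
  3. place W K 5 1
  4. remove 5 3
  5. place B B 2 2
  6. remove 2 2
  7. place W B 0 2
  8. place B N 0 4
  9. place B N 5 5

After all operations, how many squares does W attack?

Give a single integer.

Op 1: place WB@(4,3)
Op 2: place BR@(5,3)
Op 3: place WK@(5,1)
Op 4: remove (5,3)
Op 5: place BB@(2,2)
Op 6: remove (2,2)
Op 7: place WB@(0,2)
Op 8: place BN@(0,4)
Op 9: place BN@(5,5)
Per-piece attacks for W:
  WB@(0,2): attacks (1,3) (2,4) (3,5) (1,1) (2,0)
  WB@(4,3): attacks (5,4) (5,2) (3,4) (2,5) (3,2) (2,1) (1,0)
  WK@(5,1): attacks (5,2) (5,0) (4,1) (4,2) (4,0)
Union (16 distinct): (1,0) (1,1) (1,3) (2,0) (2,1) (2,4) (2,5) (3,2) (3,4) (3,5) (4,0) (4,1) (4,2) (5,0) (5,2) (5,4)

Answer: 16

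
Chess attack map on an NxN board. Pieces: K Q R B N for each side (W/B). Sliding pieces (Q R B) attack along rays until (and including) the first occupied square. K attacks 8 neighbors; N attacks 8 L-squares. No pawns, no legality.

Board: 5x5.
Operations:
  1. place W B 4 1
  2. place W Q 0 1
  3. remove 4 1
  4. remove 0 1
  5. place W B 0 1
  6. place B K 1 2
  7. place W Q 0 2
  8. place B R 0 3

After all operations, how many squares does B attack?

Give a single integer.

Answer: 11

Derivation:
Op 1: place WB@(4,1)
Op 2: place WQ@(0,1)
Op 3: remove (4,1)
Op 4: remove (0,1)
Op 5: place WB@(0,1)
Op 6: place BK@(1,2)
Op 7: place WQ@(0,2)
Op 8: place BR@(0,3)
Per-piece attacks for B:
  BR@(0,3): attacks (0,4) (0,2) (1,3) (2,3) (3,3) (4,3) [ray(0,-1) blocked at (0,2)]
  BK@(1,2): attacks (1,3) (1,1) (2,2) (0,2) (2,3) (2,1) (0,3) (0,1)
Union (11 distinct): (0,1) (0,2) (0,3) (0,4) (1,1) (1,3) (2,1) (2,2) (2,3) (3,3) (4,3)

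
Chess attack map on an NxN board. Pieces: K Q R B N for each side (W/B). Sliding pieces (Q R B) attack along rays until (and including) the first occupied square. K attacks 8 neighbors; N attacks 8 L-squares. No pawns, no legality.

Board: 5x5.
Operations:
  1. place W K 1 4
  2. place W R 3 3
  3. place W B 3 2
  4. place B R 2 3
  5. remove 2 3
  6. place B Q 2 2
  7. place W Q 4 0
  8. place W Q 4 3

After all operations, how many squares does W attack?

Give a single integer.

Op 1: place WK@(1,4)
Op 2: place WR@(3,3)
Op 3: place WB@(3,2)
Op 4: place BR@(2,3)
Op 5: remove (2,3)
Op 6: place BQ@(2,2)
Op 7: place WQ@(4,0)
Op 8: place WQ@(4,3)
Per-piece attacks for W:
  WK@(1,4): attacks (1,3) (2,4) (0,4) (2,3) (0,3)
  WB@(3,2): attacks (4,3) (4,1) (2,3) (1,4) (2,1) (1,0) [ray(1,1) blocked at (4,3); ray(-1,1) blocked at (1,4)]
  WR@(3,3): attacks (3,4) (3,2) (4,3) (2,3) (1,3) (0,3) [ray(0,-1) blocked at (3,2); ray(1,0) blocked at (4,3)]
  WQ@(4,0): attacks (4,1) (4,2) (4,3) (3,0) (2,0) (1,0) (0,0) (3,1) (2,2) [ray(0,1) blocked at (4,3); ray(-1,1) blocked at (2,2)]
  WQ@(4,3): attacks (4,4) (4,2) (4,1) (4,0) (3,3) (3,4) (3,2) [ray(0,-1) blocked at (4,0); ray(-1,0) blocked at (3,3); ray(-1,-1) blocked at (3,2)]
Union (21 distinct): (0,0) (0,3) (0,4) (1,0) (1,3) (1,4) (2,0) (2,1) (2,2) (2,3) (2,4) (3,0) (3,1) (3,2) (3,3) (3,4) (4,0) (4,1) (4,2) (4,3) (4,4)

Answer: 21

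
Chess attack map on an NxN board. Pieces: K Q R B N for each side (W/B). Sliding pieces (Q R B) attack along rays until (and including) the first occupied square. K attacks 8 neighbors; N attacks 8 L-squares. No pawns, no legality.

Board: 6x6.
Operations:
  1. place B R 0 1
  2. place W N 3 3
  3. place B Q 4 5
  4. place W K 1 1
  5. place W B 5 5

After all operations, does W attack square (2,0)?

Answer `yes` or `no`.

Answer: yes

Derivation:
Op 1: place BR@(0,1)
Op 2: place WN@(3,3)
Op 3: place BQ@(4,5)
Op 4: place WK@(1,1)
Op 5: place WB@(5,5)
Per-piece attacks for W:
  WK@(1,1): attacks (1,2) (1,0) (2,1) (0,1) (2,2) (2,0) (0,2) (0,0)
  WN@(3,3): attacks (4,5) (5,4) (2,5) (1,4) (4,1) (5,2) (2,1) (1,2)
  WB@(5,5): attacks (4,4) (3,3) [ray(-1,-1) blocked at (3,3)]
W attacks (2,0): yes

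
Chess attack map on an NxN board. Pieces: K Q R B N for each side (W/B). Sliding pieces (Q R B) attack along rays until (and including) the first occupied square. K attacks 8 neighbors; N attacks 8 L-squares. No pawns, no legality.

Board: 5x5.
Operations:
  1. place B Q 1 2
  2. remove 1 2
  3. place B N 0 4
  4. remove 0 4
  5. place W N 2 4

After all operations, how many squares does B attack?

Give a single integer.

Op 1: place BQ@(1,2)
Op 2: remove (1,2)
Op 3: place BN@(0,4)
Op 4: remove (0,4)
Op 5: place WN@(2,4)
Per-piece attacks for B:
Union (0 distinct): (none)

Answer: 0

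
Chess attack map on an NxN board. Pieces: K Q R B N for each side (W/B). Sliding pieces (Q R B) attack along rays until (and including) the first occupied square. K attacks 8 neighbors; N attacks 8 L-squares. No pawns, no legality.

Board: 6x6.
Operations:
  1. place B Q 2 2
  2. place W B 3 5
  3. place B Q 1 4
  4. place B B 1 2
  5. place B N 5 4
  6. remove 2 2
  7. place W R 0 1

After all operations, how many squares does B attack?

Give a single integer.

Answer: 22

Derivation:
Op 1: place BQ@(2,2)
Op 2: place WB@(3,5)
Op 3: place BQ@(1,4)
Op 4: place BB@(1,2)
Op 5: place BN@(5,4)
Op 6: remove (2,2)
Op 7: place WR@(0,1)
Per-piece attacks for B:
  BB@(1,2): attacks (2,3) (3,4) (4,5) (2,1) (3,0) (0,3) (0,1) [ray(-1,-1) blocked at (0,1)]
  BQ@(1,4): attacks (1,5) (1,3) (1,2) (2,4) (3,4) (4,4) (5,4) (0,4) (2,5) (2,3) (3,2) (4,1) (5,0) (0,5) (0,3) [ray(0,-1) blocked at (1,2); ray(1,0) blocked at (5,4)]
  BN@(5,4): attacks (3,5) (4,2) (3,3)
Union (22 distinct): (0,1) (0,3) (0,4) (0,5) (1,2) (1,3) (1,5) (2,1) (2,3) (2,4) (2,5) (3,0) (3,2) (3,3) (3,4) (3,5) (4,1) (4,2) (4,4) (4,5) (5,0) (5,4)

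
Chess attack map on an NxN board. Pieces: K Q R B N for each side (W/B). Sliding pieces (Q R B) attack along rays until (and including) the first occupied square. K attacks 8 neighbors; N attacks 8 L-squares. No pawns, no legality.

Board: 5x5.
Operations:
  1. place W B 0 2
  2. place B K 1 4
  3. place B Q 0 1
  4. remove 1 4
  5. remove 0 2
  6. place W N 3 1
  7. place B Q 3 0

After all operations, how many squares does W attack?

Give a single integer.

Op 1: place WB@(0,2)
Op 2: place BK@(1,4)
Op 3: place BQ@(0,1)
Op 4: remove (1,4)
Op 5: remove (0,2)
Op 6: place WN@(3,1)
Op 7: place BQ@(3,0)
Per-piece attacks for W:
  WN@(3,1): attacks (4,3) (2,3) (1,2) (1,0)
Union (4 distinct): (1,0) (1,2) (2,3) (4,3)

Answer: 4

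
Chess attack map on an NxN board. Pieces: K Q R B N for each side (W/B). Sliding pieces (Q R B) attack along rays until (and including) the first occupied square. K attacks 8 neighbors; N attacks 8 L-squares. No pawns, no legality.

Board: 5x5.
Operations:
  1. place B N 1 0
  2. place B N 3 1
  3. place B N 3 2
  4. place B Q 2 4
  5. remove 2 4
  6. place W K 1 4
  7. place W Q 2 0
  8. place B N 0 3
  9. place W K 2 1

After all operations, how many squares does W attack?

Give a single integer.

Op 1: place BN@(1,0)
Op 2: place BN@(3,1)
Op 3: place BN@(3,2)
Op 4: place BQ@(2,4)
Op 5: remove (2,4)
Op 6: place WK@(1,4)
Op 7: place WQ@(2,0)
Op 8: place BN@(0,3)
Op 9: place WK@(2,1)
Per-piece attacks for W:
  WK@(1,4): attacks (1,3) (2,4) (0,4) (2,3) (0,3)
  WQ@(2,0): attacks (2,1) (3,0) (4,0) (1,0) (3,1) (1,1) (0,2) [ray(0,1) blocked at (2,1); ray(-1,0) blocked at (1,0); ray(1,1) blocked at (3,1)]
  WK@(2,1): attacks (2,2) (2,0) (3,1) (1,1) (3,2) (3,0) (1,2) (1,0)
Union (16 distinct): (0,2) (0,3) (0,4) (1,0) (1,1) (1,2) (1,3) (2,0) (2,1) (2,2) (2,3) (2,4) (3,0) (3,1) (3,2) (4,0)

Answer: 16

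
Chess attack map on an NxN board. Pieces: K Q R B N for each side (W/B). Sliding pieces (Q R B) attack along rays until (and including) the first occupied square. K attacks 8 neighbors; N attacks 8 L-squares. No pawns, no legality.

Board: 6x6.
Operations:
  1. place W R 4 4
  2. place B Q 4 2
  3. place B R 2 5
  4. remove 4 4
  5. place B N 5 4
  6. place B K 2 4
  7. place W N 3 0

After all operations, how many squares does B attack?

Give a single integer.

Op 1: place WR@(4,4)
Op 2: place BQ@(4,2)
Op 3: place BR@(2,5)
Op 4: remove (4,4)
Op 5: place BN@(5,4)
Op 6: place BK@(2,4)
Op 7: place WN@(3,0)
Per-piece attacks for B:
  BK@(2,4): attacks (2,5) (2,3) (3,4) (1,4) (3,5) (3,3) (1,5) (1,3)
  BR@(2,5): attacks (2,4) (3,5) (4,5) (5,5) (1,5) (0,5) [ray(0,-1) blocked at (2,4)]
  BQ@(4,2): attacks (4,3) (4,4) (4,5) (4,1) (4,0) (5,2) (3,2) (2,2) (1,2) (0,2) (5,3) (5,1) (3,3) (2,4) (3,1) (2,0) [ray(-1,1) blocked at (2,4)]
  BN@(5,4): attacks (3,5) (4,2) (3,3)
Union (26 distinct): (0,2) (0,5) (1,2) (1,3) (1,4) (1,5) (2,0) (2,2) (2,3) (2,4) (2,5) (3,1) (3,2) (3,3) (3,4) (3,5) (4,0) (4,1) (4,2) (4,3) (4,4) (4,5) (5,1) (5,2) (5,3) (5,5)

Answer: 26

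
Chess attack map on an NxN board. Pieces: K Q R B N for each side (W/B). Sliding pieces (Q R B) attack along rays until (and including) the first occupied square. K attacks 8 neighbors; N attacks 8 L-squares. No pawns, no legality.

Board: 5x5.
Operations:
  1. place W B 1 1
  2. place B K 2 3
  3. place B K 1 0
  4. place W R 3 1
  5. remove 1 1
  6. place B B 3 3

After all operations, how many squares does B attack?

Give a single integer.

Answer: 15

Derivation:
Op 1: place WB@(1,1)
Op 2: place BK@(2,3)
Op 3: place BK@(1,0)
Op 4: place WR@(3,1)
Op 5: remove (1,1)
Op 6: place BB@(3,3)
Per-piece attacks for B:
  BK@(1,0): attacks (1,1) (2,0) (0,0) (2,1) (0,1)
  BK@(2,3): attacks (2,4) (2,2) (3,3) (1,3) (3,4) (3,2) (1,4) (1,2)
  BB@(3,3): attacks (4,4) (4,2) (2,4) (2,2) (1,1) (0,0)
Union (15 distinct): (0,0) (0,1) (1,1) (1,2) (1,3) (1,4) (2,0) (2,1) (2,2) (2,4) (3,2) (3,3) (3,4) (4,2) (4,4)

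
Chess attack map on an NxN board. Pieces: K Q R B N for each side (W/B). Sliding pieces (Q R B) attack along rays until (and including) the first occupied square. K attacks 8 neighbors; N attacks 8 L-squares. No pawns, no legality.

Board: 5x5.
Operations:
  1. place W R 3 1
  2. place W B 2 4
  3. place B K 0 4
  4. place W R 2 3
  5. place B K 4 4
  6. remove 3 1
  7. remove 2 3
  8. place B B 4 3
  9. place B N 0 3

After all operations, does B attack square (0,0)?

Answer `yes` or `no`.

Answer: no

Derivation:
Op 1: place WR@(3,1)
Op 2: place WB@(2,4)
Op 3: place BK@(0,4)
Op 4: place WR@(2,3)
Op 5: place BK@(4,4)
Op 6: remove (3,1)
Op 7: remove (2,3)
Op 8: place BB@(4,3)
Op 9: place BN@(0,3)
Per-piece attacks for B:
  BN@(0,3): attacks (2,4) (1,1) (2,2)
  BK@(0,4): attacks (0,3) (1,4) (1,3)
  BB@(4,3): attacks (3,4) (3,2) (2,1) (1,0)
  BK@(4,4): attacks (4,3) (3,4) (3,3)
B attacks (0,0): no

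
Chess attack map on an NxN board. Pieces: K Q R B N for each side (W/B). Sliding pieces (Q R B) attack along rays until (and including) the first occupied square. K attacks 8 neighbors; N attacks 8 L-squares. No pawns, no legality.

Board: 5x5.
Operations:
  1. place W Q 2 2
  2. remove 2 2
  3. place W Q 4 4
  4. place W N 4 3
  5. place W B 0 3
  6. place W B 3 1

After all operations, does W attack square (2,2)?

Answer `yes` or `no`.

Op 1: place WQ@(2,2)
Op 2: remove (2,2)
Op 3: place WQ@(4,4)
Op 4: place WN@(4,3)
Op 5: place WB@(0,3)
Op 6: place WB@(3,1)
Per-piece attacks for W:
  WB@(0,3): attacks (1,4) (1,2) (2,1) (3,0)
  WB@(3,1): attacks (4,2) (4,0) (2,2) (1,3) (0,4) (2,0)
  WN@(4,3): attacks (2,4) (3,1) (2,2)
  WQ@(4,4): attacks (4,3) (3,4) (2,4) (1,4) (0,4) (3,3) (2,2) (1,1) (0,0) [ray(0,-1) blocked at (4,3)]
W attacks (2,2): yes

Answer: yes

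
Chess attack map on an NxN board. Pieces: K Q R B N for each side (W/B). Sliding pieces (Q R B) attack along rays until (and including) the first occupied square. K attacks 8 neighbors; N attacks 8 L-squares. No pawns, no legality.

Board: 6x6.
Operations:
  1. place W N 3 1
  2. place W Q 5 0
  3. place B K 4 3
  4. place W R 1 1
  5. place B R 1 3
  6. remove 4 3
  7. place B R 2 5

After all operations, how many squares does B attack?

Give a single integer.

Answer: 17

Derivation:
Op 1: place WN@(3,1)
Op 2: place WQ@(5,0)
Op 3: place BK@(4,3)
Op 4: place WR@(1,1)
Op 5: place BR@(1,3)
Op 6: remove (4,3)
Op 7: place BR@(2,5)
Per-piece attacks for B:
  BR@(1,3): attacks (1,4) (1,5) (1,2) (1,1) (2,3) (3,3) (4,3) (5,3) (0,3) [ray(0,-1) blocked at (1,1)]
  BR@(2,5): attacks (2,4) (2,3) (2,2) (2,1) (2,0) (3,5) (4,5) (5,5) (1,5) (0,5)
Union (17 distinct): (0,3) (0,5) (1,1) (1,2) (1,4) (1,5) (2,0) (2,1) (2,2) (2,3) (2,4) (3,3) (3,5) (4,3) (4,5) (5,3) (5,5)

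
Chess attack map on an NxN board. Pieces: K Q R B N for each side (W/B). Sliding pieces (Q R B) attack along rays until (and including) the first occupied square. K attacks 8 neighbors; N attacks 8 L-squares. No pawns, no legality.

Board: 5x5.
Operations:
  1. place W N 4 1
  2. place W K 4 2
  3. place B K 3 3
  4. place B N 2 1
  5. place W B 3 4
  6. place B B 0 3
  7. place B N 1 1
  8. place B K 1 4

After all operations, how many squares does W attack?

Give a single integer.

Op 1: place WN@(4,1)
Op 2: place WK@(4,2)
Op 3: place BK@(3,3)
Op 4: place BN@(2,1)
Op 5: place WB@(3,4)
Op 6: place BB@(0,3)
Op 7: place BN@(1,1)
Op 8: place BK@(1,4)
Per-piece attacks for W:
  WB@(3,4): attacks (4,3) (2,3) (1,2) (0,1)
  WN@(4,1): attacks (3,3) (2,2) (2,0)
  WK@(4,2): attacks (4,3) (4,1) (3,2) (3,3) (3,1)
Union (10 distinct): (0,1) (1,2) (2,0) (2,2) (2,3) (3,1) (3,2) (3,3) (4,1) (4,3)

Answer: 10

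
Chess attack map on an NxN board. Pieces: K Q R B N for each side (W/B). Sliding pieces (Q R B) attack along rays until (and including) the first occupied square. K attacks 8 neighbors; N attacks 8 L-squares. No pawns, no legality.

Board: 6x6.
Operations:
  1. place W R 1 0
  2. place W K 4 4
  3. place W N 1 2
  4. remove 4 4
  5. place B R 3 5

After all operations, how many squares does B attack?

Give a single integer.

Answer: 10

Derivation:
Op 1: place WR@(1,0)
Op 2: place WK@(4,4)
Op 3: place WN@(1,2)
Op 4: remove (4,4)
Op 5: place BR@(3,5)
Per-piece attacks for B:
  BR@(3,5): attacks (3,4) (3,3) (3,2) (3,1) (3,0) (4,5) (5,5) (2,5) (1,5) (0,5)
Union (10 distinct): (0,5) (1,5) (2,5) (3,0) (3,1) (3,2) (3,3) (3,4) (4,5) (5,5)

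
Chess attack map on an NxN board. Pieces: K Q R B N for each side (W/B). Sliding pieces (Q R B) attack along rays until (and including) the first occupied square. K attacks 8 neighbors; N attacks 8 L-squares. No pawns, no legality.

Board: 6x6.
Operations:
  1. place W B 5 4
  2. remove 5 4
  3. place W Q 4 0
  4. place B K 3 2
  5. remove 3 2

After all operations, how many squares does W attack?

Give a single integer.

Answer: 15

Derivation:
Op 1: place WB@(5,4)
Op 2: remove (5,4)
Op 3: place WQ@(4,0)
Op 4: place BK@(3,2)
Op 5: remove (3,2)
Per-piece attacks for W:
  WQ@(4,0): attacks (4,1) (4,2) (4,3) (4,4) (4,5) (5,0) (3,0) (2,0) (1,0) (0,0) (5,1) (3,1) (2,2) (1,3) (0,4)
Union (15 distinct): (0,0) (0,4) (1,0) (1,3) (2,0) (2,2) (3,0) (3,1) (4,1) (4,2) (4,3) (4,4) (4,5) (5,0) (5,1)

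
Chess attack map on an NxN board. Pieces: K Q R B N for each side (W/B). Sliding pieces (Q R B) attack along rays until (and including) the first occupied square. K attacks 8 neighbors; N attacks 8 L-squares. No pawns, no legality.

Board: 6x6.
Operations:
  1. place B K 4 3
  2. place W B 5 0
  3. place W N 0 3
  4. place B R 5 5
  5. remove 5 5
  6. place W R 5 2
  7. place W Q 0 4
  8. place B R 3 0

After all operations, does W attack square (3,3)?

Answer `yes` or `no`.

Answer: no

Derivation:
Op 1: place BK@(4,3)
Op 2: place WB@(5,0)
Op 3: place WN@(0,3)
Op 4: place BR@(5,5)
Op 5: remove (5,5)
Op 6: place WR@(5,2)
Op 7: place WQ@(0,4)
Op 8: place BR@(3,0)
Per-piece attacks for W:
  WN@(0,3): attacks (1,5) (2,4) (1,1) (2,2)
  WQ@(0,4): attacks (0,5) (0,3) (1,4) (2,4) (3,4) (4,4) (5,4) (1,5) (1,3) (2,2) (3,1) (4,0) [ray(0,-1) blocked at (0,3)]
  WB@(5,0): attacks (4,1) (3,2) (2,3) (1,4) (0,5)
  WR@(5,2): attacks (5,3) (5,4) (5,5) (5,1) (5,0) (4,2) (3,2) (2,2) (1,2) (0,2) [ray(0,-1) blocked at (5,0)]
W attacks (3,3): no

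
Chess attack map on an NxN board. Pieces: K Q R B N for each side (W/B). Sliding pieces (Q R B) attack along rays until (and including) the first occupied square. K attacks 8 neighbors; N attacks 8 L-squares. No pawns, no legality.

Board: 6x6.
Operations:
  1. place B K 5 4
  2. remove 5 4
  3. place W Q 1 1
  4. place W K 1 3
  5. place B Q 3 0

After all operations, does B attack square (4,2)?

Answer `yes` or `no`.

Op 1: place BK@(5,4)
Op 2: remove (5,4)
Op 3: place WQ@(1,1)
Op 4: place WK@(1,3)
Op 5: place BQ@(3,0)
Per-piece attacks for B:
  BQ@(3,0): attacks (3,1) (3,2) (3,3) (3,4) (3,5) (4,0) (5,0) (2,0) (1,0) (0,0) (4,1) (5,2) (2,1) (1,2) (0,3)
B attacks (4,2): no

Answer: no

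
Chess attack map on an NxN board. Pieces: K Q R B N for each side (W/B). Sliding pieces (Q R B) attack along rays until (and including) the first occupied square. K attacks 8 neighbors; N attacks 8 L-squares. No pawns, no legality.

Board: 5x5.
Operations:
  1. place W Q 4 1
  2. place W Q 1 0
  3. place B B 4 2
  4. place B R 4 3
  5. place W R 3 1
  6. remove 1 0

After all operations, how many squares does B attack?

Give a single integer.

Op 1: place WQ@(4,1)
Op 2: place WQ@(1,0)
Op 3: place BB@(4,2)
Op 4: place BR@(4,3)
Op 5: place WR@(3,1)
Op 6: remove (1,0)
Per-piece attacks for B:
  BB@(4,2): attacks (3,3) (2,4) (3,1) [ray(-1,-1) blocked at (3,1)]
  BR@(4,3): attacks (4,4) (4,2) (3,3) (2,3) (1,3) (0,3) [ray(0,-1) blocked at (4,2)]
Union (8 distinct): (0,3) (1,3) (2,3) (2,4) (3,1) (3,3) (4,2) (4,4)

Answer: 8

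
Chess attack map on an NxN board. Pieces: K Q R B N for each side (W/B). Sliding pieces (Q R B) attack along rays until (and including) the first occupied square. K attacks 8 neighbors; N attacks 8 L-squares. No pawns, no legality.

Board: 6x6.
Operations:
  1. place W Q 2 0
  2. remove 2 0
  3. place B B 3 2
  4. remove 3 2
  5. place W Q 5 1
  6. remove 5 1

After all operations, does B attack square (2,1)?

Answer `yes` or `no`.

Answer: no

Derivation:
Op 1: place WQ@(2,0)
Op 2: remove (2,0)
Op 3: place BB@(3,2)
Op 4: remove (3,2)
Op 5: place WQ@(5,1)
Op 6: remove (5,1)
Per-piece attacks for B:
B attacks (2,1): no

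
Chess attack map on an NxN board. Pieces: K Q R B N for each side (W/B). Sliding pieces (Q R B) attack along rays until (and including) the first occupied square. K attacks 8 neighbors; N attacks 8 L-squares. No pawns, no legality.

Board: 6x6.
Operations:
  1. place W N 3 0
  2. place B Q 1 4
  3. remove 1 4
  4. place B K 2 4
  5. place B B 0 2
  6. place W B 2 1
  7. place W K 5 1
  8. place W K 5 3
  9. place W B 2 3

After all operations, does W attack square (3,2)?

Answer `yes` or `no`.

Op 1: place WN@(3,0)
Op 2: place BQ@(1,4)
Op 3: remove (1,4)
Op 4: place BK@(2,4)
Op 5: place BB@(0,2)
Op 6: place WB@(2,1)
Op 7: place WK@(5,1)
Op 8: place WK@(5,3)
Op 9: place WB@(2,3)
Per-piece attacks for W:
  WB@(2,1): attacks (3,2) (4,3) (5,4) (3,0) (1,2) (0,3) (1,0) [ray(1,-1) blocked at (3,0)]
  WB@(2,3): attacks (3,4) (4,5) (3,2) (4,1) (5,0) (1,4) (0,5) (1,2) (0,1)
  WN@(3,0): attacks (4,2) (5,1) (2,2) (1,1)
  WK@(5,1): attacks (5,2) (5,0) (4,1) (4,2) (4,0)
  WK@(5,3): attacks (5,4) (5,2) (4,3) (4,4) (4,2)
W attacks (3,2): yes

Answer: yes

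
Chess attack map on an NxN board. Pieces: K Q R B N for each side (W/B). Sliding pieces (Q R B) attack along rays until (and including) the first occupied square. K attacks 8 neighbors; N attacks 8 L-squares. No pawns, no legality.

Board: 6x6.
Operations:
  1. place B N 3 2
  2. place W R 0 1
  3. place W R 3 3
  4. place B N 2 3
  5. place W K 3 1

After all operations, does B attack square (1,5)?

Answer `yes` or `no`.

Answer: yes

Derivation:
Op 1: place BN@(3,2)
Op 2: place WR@(0,1)
Op 3: place WR@(3,3)
Op 4: place BN@(2,3)
Op 5: place WK@(3,1)
Per-piece attacks for B:
  BN@(2,3): attacks (3,5) (4,4) (1,5) (0,4) (3,1) (4,2) (1,1) (0,2)
  BN@(3,2): attacks (4,4) (5,3) (2,4) (1,3) (4,0) (5,1) (2,0) (1,1)
B attacks (1,5): yes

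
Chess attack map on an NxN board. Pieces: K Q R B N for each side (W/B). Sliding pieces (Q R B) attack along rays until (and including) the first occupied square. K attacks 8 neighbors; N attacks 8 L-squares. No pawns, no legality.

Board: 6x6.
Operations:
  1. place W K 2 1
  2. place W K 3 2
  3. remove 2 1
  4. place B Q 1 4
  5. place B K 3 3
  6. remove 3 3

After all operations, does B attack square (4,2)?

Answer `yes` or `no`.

Answer: no

Derivation:
Op 1: place WK@(2,1)
Op 2: place WK@(3,2)
Op 3: remove (2,1)
Op 4: place BQ@(1,4)
Op 5: place BK@(3,3)
Op 6: remove (3,3)
Per-piece attacks for B:
  BQ@(1,4): attacks (1,5) (1,3) (1,2) (1,1) (1,0) (2,4) (3,4) (4,4) (5,4) (0,4) (2,5) (2,3) (3,2) (0,5) (0,3) [ray(1,-1) blocked at (3,2)]
B attacks (4,2): no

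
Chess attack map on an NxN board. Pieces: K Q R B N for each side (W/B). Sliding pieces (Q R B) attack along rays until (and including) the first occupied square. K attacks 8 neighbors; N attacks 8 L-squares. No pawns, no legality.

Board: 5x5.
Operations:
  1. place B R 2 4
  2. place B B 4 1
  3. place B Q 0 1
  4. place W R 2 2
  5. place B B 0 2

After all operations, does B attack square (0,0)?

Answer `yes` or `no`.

Op 1: place BR@(2,4)
Op 2: place BB@(4,1)
Op 3: place BQ@(0,1)
Op 4: place WR@(2,2)
Op 5: place BB@(0,2)
Per-piece attacks for B:
  BQ@(0,1): attacks (0,2) (0,0) (1,1) (2,1) (3,1) (4,1) (1,2) (2,3) (3,4) (1,0) [ray(0,1) blocked at (0,2); ray(1,0) blocked at (4,1)]
  BB@(0,2): attacks (1,3) (2,4) (1,1) (2,0) [ray(1,1) blocked at (2,4)]
  BR@(2,4): attacks (2,3) (2,2) (3,4) (4,4) (1,4) (0,4) [ray(0,-1) blocked at (2,2)]
  BB@(4,1): attacks (3,2) (2,3) (1,4) (3,0)
B attacks (0,0): yes

Answer: yes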